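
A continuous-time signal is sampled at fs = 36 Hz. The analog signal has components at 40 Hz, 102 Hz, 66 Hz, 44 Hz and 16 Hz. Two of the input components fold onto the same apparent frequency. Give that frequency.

6 Hz

fs/2 = 18 Hz.
40 Hz mod fs = 4 Hz.
4 Hz ≤ fs/2 = 18 Hz, appears at 4 Hz.
102 Hz mod fs = 30 Hz.
30 Hz > fs/2 = 18 Hz, folds to fs − 30 Hz = 6 Hz.
66 Hz mod fs = 30 Hz.
30 Hz > fs/2 = 18 Hz, folds to fs − 30 Hz = 6 Hz.
44 Hz mod fs = 8 Hz.
8 Hz ≤ fs/2 = 18 Hz, appears at 8 Hz.
16 Hz ≤ fs/2 = 18 Hz, passes unchanged.
66 Hz and 102 Hz both map to 6 Hz.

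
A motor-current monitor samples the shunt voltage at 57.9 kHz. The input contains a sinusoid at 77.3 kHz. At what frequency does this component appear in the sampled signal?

77.3 kHz mod fs = 19.4 kHz.
19.4 kHz ≤ fs/2 = 28.95 kHz, appears at 19.4 kHz.

19.4 kHz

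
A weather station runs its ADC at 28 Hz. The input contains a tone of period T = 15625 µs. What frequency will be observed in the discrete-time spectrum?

T = 15625 µs → f = 1/T = 64 Hz.
64 Hz mod fs = 8 Hz.
8 Hz ≤ fs/2 = 14 Hz, appears at 8 Hz.

8 Hz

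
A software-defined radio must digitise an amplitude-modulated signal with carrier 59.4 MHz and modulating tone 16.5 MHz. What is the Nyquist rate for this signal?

AM sidebands sit at fc ± fm = 42.9 MHz and 75.9 MHz.
Highest-frequency component: 75.9 MHz.
Nyquist rate = 2 × 75.9 MHz = 151.8 MHz.

151.8 MHz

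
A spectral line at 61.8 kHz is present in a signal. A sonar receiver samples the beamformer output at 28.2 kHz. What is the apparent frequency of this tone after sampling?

5.4 kHz

61.8 kHz mod fs = 5.4 kHz.
5.4 kHz ≤ fs/2 = 14.1 kHz, appears at 5.4 kHz.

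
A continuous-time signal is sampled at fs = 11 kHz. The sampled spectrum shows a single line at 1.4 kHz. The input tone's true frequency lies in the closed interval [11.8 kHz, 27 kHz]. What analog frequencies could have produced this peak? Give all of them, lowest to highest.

12.4 kHz, 20.6 kHz, 23.4 kHz

Frequencies that alias to 1.4 kHz are k·fs ± 1.4 kHz for integer k ≥ 0.
k=0: 1.4 kHz.
k=1: 9.6 kHz, 12.4 kHz.
k=2: 20.6 kHz, 23.4 kHz.
k=3: 31.6 kHz, 34.4 kHz.
Within [11.8 kHz, 27 kHz]: 12.4 kHz, 20.6 kHz, 23.4 kHz.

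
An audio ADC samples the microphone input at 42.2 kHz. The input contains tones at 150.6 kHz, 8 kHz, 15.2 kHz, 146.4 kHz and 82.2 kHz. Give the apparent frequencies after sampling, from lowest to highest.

fs/2 = 21.1 kHz.
150.6 kHz mod fs = 24 kHz.
24 kHz > fs/2 = 21.1 kHz, folds to fs − 24 kHz = 18.2 kHz.
8 kHz ≤ fs/2 = 21.1 kHz, passes unchanged.
15.2 kHz ≤ fs/2 = 21.1 kHz, passes unchanged.
146.4 kHz mod fs = 19.8 kHz.
19.8 kHz ≤ fs/2 = 21.1 kHz, appears at 19.8 kHz.
82.2 kHz mod fs = 40 kHz.
40 kHz > fs/2 = 21.1 kHz, folds to fs − 40 kHz = 2.2 kHz.
Distinct values: {2.2 kHz, 8 kHz, 15.2 kHz, 18.2 kHz, 19.8 kHz}.

2.2 kHz, 8 kHz, 15.2 kHz, 18.2 kHz, 19.8 kHz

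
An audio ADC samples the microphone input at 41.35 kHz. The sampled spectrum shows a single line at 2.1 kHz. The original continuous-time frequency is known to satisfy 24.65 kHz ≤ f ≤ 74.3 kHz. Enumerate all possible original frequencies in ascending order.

Frequencies that alias to 2.1 kHz are k·fs ± 2.1 kHz for integer k ≥ 0.
k=0: 2.1 kHz.
k=1: 39.25 kHz, 43.45 kHz.
k=2: 80.6 kHz, 84.8 kHz.
Within [24.65 kHz, 74.3 kHz]: 39.25 kHz, 43.45 kHz.

39.25 kHz, 43.45 kHz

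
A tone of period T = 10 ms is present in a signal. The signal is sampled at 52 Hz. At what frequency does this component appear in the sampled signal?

T = 10 ms → f = 1/T = 100 Hz.
100 Hz mod fs = 48 Hz.
48 Hz > fs/2 = 26 Hz, folds to fs − 48 Hz = 4 Hz.

4 Hz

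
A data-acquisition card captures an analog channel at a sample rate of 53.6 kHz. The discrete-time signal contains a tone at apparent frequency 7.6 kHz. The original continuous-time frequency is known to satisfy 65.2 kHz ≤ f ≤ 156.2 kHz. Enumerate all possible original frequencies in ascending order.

99.6 kHz, 114.8 kHz, 153.2 kHz

Frequencies that alias to 7.6 kHz are k·fs ± 7.6 kHz for integer k ≥ 0.
k=0: 7.6 kHz.
k=1: 46 kHz, 61.2 kHz.
k=2: 99.6 kHz, 114.8 kHz.
k=3: 153.2 kHz, 168.4 kHz.
k=4: 206.8 kHz, 222 kHz.
Within [65.2 kHz, 156.2 kHz]: 99.6 kHz, 114.8 kHz, 153.2 kHz.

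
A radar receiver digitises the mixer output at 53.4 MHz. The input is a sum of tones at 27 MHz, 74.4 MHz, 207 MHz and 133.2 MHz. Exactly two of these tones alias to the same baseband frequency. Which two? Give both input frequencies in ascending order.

27 MHz, 133.2 MHz

fs/2 = 26.7 MHz.
27 MHz > fs/2 = 26.7 MHz, folds to fs − 27 MHz = 26.4 MHz.
74.4 MHz mod fs = 21 MHz.
21 MHz ≤ fs/2 = 26.7 MHz, appears at 21 MHz.
207 MHz mod fs = 46.8 MHz.
46.8 MHz > fs/2 = 26.7 MHz, folds to fs − 46.8 MHz = 6.6 MHz.
133.2 MHz mod fs = 26.4 MHz.
26.4 MHz ≤ fs/2 = 26.7 MHz, appears at 26.4 MHz.
27 MHz and 133.2 MHz both map to 26.4 MHz.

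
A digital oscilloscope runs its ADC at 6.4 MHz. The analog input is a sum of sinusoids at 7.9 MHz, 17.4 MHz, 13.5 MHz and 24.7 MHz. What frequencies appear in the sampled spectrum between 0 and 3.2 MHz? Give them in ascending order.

fs/2 = 3.2 MHz.
7.9 MHz mod fs = 1.5 MHz.
1.5 MHz ≤ fs/2 = 3.2 MHz, appears at 1.5 MHz.
17.4 MHz mod fs = 4.6 MHz.
4.6 MHz > fs/2 = 3.2 MHz, folds to fs − 4.6 MHz = 1.8 MHz.
13.5 MHz mod fs = 0.7 MHz.
0.7 MHz ≤ fs/2 = 3.2 MHz, appears at 0.7 MHz.
24.7 MHz mod fs = 5.5 MHz.
5.5 MHz > fs/2 = 3.2 MHz, folds to fs − 5.5 MHz = 0.9 MHz.
Distinct values: {0.7 MHz, 0.9 MHz, 1.5 MHz, 1.8 MHz}.

0.7 MHz, 0.9 MHz, 1.5 MHz, 1.8 MHz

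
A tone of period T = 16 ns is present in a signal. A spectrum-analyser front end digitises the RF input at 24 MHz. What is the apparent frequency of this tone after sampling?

9.5 MHz

T = 16 ns → f = 1/T = 62.5 MHz.
62.5 MHz mod fs = 14.5 MHz.
14.5 MHz > fs/2 = 12 MHz, folds to fs − 14.5 MHz = 9.5 MHz.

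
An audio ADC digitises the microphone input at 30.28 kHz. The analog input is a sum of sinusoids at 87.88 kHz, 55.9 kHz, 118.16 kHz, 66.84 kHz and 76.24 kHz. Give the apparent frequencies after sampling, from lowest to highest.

2.96 kHz, 4.66 kHz, 6.28 kHz, 14.6 kHz

fs/2 = 15.14 kHz.
87.88 kHz mod fs = 27.32 kHz.
27.32 kHz > fs/2 = 15.14 kHz, folds to fs − 27.32 kHz = 2.96 kHz.
55.9 kHz mod fs = 25.62 kHz.
25.62 kHz > fs/2 = 15.14 kHz, folds to fs − 25.62 kHz = 4.66 kHz.
118.16 kHz mod fs = 27.32 kHz.
27.32 kHz > fs/2 = 15.14 kHz, folds to fs − 27.32 kHz = 2.96 kHz.
66.84 kHz mod fs = 6.28 kHz.
6.28 kHz ≤ fs/2 = 15.14 kHz, appears at 6.28 kHz.
76.24 kHz mod fs = 15.68 kHz.
15.68 kHz > fs/2 = 15.14 kHz, folds to fs − 15.68 kHz = 14.6 kHz.
Distinct values: {2.96 kHz, 4.66 kHz, 6.28 kHz, 14.6 kHz}.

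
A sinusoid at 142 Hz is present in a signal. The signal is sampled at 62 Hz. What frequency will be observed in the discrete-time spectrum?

142 Hz mod fs = 18 Hz.
18 Hz ≤ fs/2 = 31 Hz, appears at 18 Hz.

18 Hz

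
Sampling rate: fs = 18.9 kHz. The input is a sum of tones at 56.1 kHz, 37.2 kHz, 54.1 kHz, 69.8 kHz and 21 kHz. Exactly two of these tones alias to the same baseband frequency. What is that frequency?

fs/2 = 9.45 kHz.
56.1 kHz mod fs = 18.3 kHz.
18.3 kHz > fs/2 = 9.45 kHz, folds to fs − 18.3 kHz = 0.6 kHz.
37.2 kHz mod fs = 18.3 kHz.
18.3 kHz > fs/2 = 9.45 kHz, folds to fs − 18.3 kHz = 0.6 kHz.
54.1 kHz mod fs = 16.3 kHz.
16.3 kHz > fs/2 = 9.45 kHz, folds to fs − 16.3 kHz = 2.6 kHz.
69.8 kHz mod fs = 13.1 kHz.
13.1 kHz > fs/2 = 9.45 kHz, folds to fs − 13.1 kHz = 5.8 kHz.
21 kHz mod fs = 2.1 kHz.
2.1 kHz ≤ fs/2 = 9.45 kHz, appears at 2.1 kHz.
37.2 kHz and 56.1 kHz both map to 0.6 kHz.

0.6 kHz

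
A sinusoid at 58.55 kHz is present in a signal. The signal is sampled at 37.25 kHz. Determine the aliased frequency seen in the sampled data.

58.55 kHz mod fs = 21.3 kHz.
21.3 kHz > fs/2 = 18.625 kHz, folds to fs − 21.3 kHz = 15.95 kHz.

15.95 kHz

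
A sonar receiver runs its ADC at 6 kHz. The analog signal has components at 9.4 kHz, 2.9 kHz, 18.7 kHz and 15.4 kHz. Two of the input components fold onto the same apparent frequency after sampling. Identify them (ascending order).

9.4 kHz, 15.4 kHz

fs/2 = 3 kHz.
9.4 kHz mod fs = 3.4 kHz.
3.4 kHz > fs/2 = 3 kHz, folds to fs − 3.4 kHz = 2.6 kHz.
2.9 kHz ≤ fs/2 = 3 kHz, passes unchanged.
18.7 kHz mod fs = 0.7 kHz.
0.7 kHz ≤ fs/2 = 3 kHz, appears at 0.7 kHz.
15.4 kHz mod fs = 3.4 kHz.
3.4 kHz > fs/2 = 3 kHz, folds to fs − 3.4 kHz = 2.6 kHz.
9.4 kHz and 15.4 kHz both map to 2.6 kHz.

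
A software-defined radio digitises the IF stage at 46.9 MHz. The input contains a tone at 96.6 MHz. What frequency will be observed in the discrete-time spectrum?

2.8 MHz

96.6 MHz mod fs = 2.8 MHz.
2.8 MHz ≤ fs/2 = 23.45 MHz, appears at 2.8 MHz.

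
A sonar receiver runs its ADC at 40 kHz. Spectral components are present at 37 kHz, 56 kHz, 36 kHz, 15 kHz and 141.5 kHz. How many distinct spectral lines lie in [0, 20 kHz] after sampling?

fs/2 = 20 kHz.
37 kHz > fs/2 = 20 kHz, folds to fs − 37 kHz = 3 kHz.
56 kHz mod fs = 16 kHz.
16 kHz ≤ fs/2 = 20 kHz, appears at 16 kHz.
36 kHz > fs/2 = 20 kHz, folds to fs − 36 kHz = 4 kHz.
15 kHz ≤ fs/2 = 20 kHz, passes unchanged.
141.5 kHz mod fs = 21.5 kHz.
21.5 kHz > fs/2 = 20 kHz, folds to fs − 21.5 kHz = 18.5 kHz.
Distinct values: {3 kHz, 4 kHz, 15 kHz, 16 kHz, 18.5 kHz} → 5.

5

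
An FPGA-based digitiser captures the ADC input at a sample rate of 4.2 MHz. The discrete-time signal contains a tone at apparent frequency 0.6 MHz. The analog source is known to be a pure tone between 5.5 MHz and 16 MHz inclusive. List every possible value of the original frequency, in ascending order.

7.8 MHz, 9 MHz, 12 MHz, 13.2 MHz

Frequencies that alias to 0.6 MHz are k·fs ± 0.6 MHz for integer k ≥ 0.
k=0: 0.6 MHz.
k=1: 3.6 MHz, 4.8 MHz.
k=2: 7.8 MHz, 9 MHz.
k=3: 12 MHz, 13.2 MHz.
k=4: 16.2 MHz, 17.4 MHz.
Within [5.5 MHz, 16 MHz]: 7.8 MHz, 9 MHz, 12 MHz, 13.2 MHz.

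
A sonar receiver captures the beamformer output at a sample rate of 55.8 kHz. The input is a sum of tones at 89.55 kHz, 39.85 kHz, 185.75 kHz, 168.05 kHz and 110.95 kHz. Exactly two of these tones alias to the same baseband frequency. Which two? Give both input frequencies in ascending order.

fs/2 = 27.9 kHz.
89.55 kHz mod fs = 33.75 kHz.
33.75 kHz > fs/2 = 27.9 kHz, folds to fs − 33.75 kHz = 22.05 kHz.
39.85 kHz > fs/2 = 27.9 kHz, folds to fs − 39.85 kHz = 15.95 kHz.
185.75 kHz mod fs = 18.35 kHz.
18.35 kHz ≤ fs/2 = 27.9 kHz, appears at 18.35 kHz.
168.05 kHz mod fs = 0.65 kHz.
0.65 kHz ≤ fs/2 = 27.9 kHz, appears at 0.65 kHz.
110.95 kHz mod fs = 55.15 kHz.
55.15 kHz > fs/2 = 27.9 kHz, folds to fs − 55.15 kHz = 0.65 kHz.
110.95 kHz and 168.05 kHz both map to 0.65 kHz.

110.95 kHz, 168.05 kHz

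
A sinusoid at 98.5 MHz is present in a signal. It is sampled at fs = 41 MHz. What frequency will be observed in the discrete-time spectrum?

16.5 MHz

98.5 MHz mod fs = 16.5 MHz.
16.5 MHz ≤ fs/2 = 20.5 MHz, appears at 16.5 MHz.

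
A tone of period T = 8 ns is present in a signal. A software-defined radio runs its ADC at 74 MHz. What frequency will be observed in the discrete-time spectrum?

T = 8 ns → f = 1/T = 125 MHz.
125 MHz mod fs = 51 MHz.
51 MHz > fs/2 = 37 MHz, folds to fs − 51 MHz = 23 MHz.

23 MHz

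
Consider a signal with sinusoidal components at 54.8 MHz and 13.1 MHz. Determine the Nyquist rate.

Highest-frequency component: 54.8 MHz.
Nyquist rate = 2 × 54.8 MHz = 109.6 MHz.

109.6 MHz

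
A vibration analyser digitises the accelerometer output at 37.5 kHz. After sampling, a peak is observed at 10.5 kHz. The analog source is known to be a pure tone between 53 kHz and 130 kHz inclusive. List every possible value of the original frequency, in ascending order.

64.5 kHz, 85.5 kHz, 102 kHz, 123 kHz

Frequencies that alias to 10.5 kHz are k·fs ± 10.5 kHz for integer k ≥ 0.
k=0: 10.5 kHz.
k=1: 27 kHz, 48 kHz.
k=2: 64.5 kHz, 85.5 kHz.
k=3: 102 kHz, 123 kHz.
k=4: 139.5 kHz, 160.5 kHz.
Within [53 kHz, 130 kHz]: 64.5 kHz, 85.5 kHz, 102 kHz, 123 kHz.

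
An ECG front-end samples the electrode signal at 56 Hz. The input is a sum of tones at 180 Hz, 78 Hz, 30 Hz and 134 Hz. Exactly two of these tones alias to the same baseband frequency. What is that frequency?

fs/2 = 28 Hz.
180 Hz mod fs = 12 Hz.
12 Hz ≤ fs/2 = 28 Hz, appears at 12 Hz.
78 Hz mod fs = 22 Hz.
22 Hz ≤ fs/2 = 28 Hz, appears at 22 Hz.
30 Hz > fs/2 = 28 Hz, folds to fs − 30 Hz = 26 Hz.
134 Hz mod fs = 22 Hz.
22 Hz ≤ fs/2 = 28 Hz, appears at 22 Hz.
78 Hz and 134 Hz both map to 22 Hz.

22 Hz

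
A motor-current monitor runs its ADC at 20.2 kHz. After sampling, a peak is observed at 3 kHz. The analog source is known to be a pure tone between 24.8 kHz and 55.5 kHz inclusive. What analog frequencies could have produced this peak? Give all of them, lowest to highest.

37.4 kHz, 43.4 kHz

Frequencies that alias to 3 kHz are k·fs ± 3 kHz for integer k ≥ 0.
k=0: 3 kHz.
k=1: 17.2 kHz, 23.2 kHz.
k=2: 37.4 kHz, 43.4 kHz.
k=3: 57.6 kHz, 63.6 kHz.
Within [24.8 kHz, 55.5 kHz]: 37.4 kHz, 43.4 kHz.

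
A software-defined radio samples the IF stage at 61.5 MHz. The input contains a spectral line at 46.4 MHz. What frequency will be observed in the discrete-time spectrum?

46.4 MHz > fs/2 = 30.75 MHz, folds to fs − 46.4 MHz = 15.1 MHz.

15.1 MHz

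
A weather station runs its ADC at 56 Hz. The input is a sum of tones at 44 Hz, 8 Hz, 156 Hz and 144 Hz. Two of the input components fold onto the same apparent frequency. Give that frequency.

fs/2 = 28 Hz.
44 Hz > fs/2 = 28 Hz, folds to fs − 44 Hz = 12 Hz.
8 Hz ≤ fs/2 = 28 Hz, passes unchanged.
156 Hz mod fs = 44 Hz.
44 Hz > fs/2 = 28 Hz, folds to fs − 44 Hz = 12 Hz.
144 Hz mod fs = 32 Hz.
32 Hz > fs/2 = 28 Hz, folds to fs − 32 Hz = 24 Hz.
44 Hz and 156 Hz both map to 12 Hz.

12 Hz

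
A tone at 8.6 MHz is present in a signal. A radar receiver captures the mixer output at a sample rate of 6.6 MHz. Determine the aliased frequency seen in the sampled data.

8.6 MHz mod fs = 2 MHz.
2 MHz ≤ fs/2 = 3.3 MHz, appears at 2 MHz.

2 MHz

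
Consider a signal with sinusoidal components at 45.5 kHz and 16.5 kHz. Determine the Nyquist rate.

Highest-frequency component: 45.5 kHz.
Nyquist rate = 2 × 45.5 kHz = 91 kHz.

91 kHz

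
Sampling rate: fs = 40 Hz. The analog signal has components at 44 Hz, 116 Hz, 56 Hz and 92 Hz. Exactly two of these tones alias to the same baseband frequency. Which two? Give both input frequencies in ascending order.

44 Hz, 116 Hz

fs/2 = 20 Hz.
44 Hz mod fs = 4 Hz.
4 Hz ≤ fs/2 = 20 Hz, appears at 4 Hz.
116 Hz mod fs = 36 Hz.
36 Hz > fs/2 = 20 Hz, folds to fs − 36 Hz = 4 Hz.
56 Hz mod fs = 16 Hz.
16 Hz ≤ fs/2 = 20 Hz, appears at 16 Hz.
92 Hz mod fs = 12 Hz.
12 Hz ≤ fs/2 = 20 Hz, appears at 12 Hz.
44 Hz and 116 Hz both map to 4 Hz.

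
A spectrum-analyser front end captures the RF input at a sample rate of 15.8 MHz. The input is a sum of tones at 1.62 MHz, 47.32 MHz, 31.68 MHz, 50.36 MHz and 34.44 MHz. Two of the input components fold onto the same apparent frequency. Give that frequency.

0.08 MHz

fs/2 = 7.9 MHz.
1.62 MHz ≤ fs/2 = 7.9 MHz, passes unchanged.
47.32 MHz mod fs = 15.72 MHz.
15.72 MHz > fs/2 = 7.9 MHz, folds to fs − 15.72 MHz = 0.08 MHz.
31.68 MHz mod fs = 0.08 MHz.
0.08 MHz ≤ fs/2 = 7.9 MHz, appears at 0.08 MHz.
50.36 MHz mod fs = 2.96 MHz.
2.96 MHz ≤ fs/2 = 7.9 MHz, appears at 2.96 MHz.
34.44 MHz mod fs = 2.84 MHz.
2.84 MHz ≤ fs/2 = 7.9 MHz, appears at 2.84 MHz.
31.68 MHz and 47.32 MHz both map to 0.08 MHz.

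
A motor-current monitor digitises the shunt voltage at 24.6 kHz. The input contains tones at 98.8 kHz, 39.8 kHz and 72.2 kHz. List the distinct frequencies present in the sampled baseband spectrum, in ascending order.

0.4 kHz, 1.6 kHz, 9.4 kHz

fs/2 = 12.3 kHz.
98.8 kHz mod fs = 0.4 kHz.
0.4 kHz ≤ fs/2 = 12.3 kHz, appears at 0.4 kHz.
39.8 kHz mod fs = 15.2 kHz.
15.2 kHz > fs/2 = 12.3 kHz, folds to fs − 15.2 kHz = 9.4 kHz.
72.2 kHz mod fs = 23 kHz.
23 kHz > fs/2 = 12.3 kHz, folds to fs − 23 kHz = 1.6 kHz.
Distinct values: {0.4 kHz, 1.6 kHz, 9.4 kHz}.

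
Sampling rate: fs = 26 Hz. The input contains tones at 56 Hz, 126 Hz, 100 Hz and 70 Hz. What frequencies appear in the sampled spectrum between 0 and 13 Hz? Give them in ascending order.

fs/2 = 13 Hz.
56 Hz mod fs = 4 Hz.
4 Hz ≤ fs/2 = 13 Hz, appears at 4 Hz.
126 Hz mod fs = 22 Hz.
22 Hz > fs/2 = 13 Hz, folds to fs − 22 Hz = 4 Hz.
100 Hz mod fs = 22 Hz.
22 Hz > fs/2 = 13 Hz, folds to fs − 22 Hz = 4 Hz.
70 Hz mod fs = 18 Hz.
18 Hz > fs/2 = 13 Hz, folds to fs − 18 Hz = 8 Hz.
Distinct values: {4 Hz, 8 Hz}.

4 Hz, 8 Hz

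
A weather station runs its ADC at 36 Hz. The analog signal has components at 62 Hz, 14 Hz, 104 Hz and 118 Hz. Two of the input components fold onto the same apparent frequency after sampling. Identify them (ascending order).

62 Hz, 118 Hz

fs/2 = 18 Hz.
62 Hz mod fs = 26 Hz.
26 Hz > fs/2 = 18 Hz, folds to fs − 26 Hz = 10 Hz.
14 Hz ≤ fs/2 = 18 Hz, passes unchanged.
104 Hz mod fs = 32 Hz.
32 Hz > fs/2 = 18 Hz, folds to fs − 32 Hz = 4 Hz.
118 Hz mod fs = 10 Hz.
10 Hz ≤ fs/2 = 18 Hz, appears at 10 Hz.
62 Hz and 118 Hz both map to 10 Hz.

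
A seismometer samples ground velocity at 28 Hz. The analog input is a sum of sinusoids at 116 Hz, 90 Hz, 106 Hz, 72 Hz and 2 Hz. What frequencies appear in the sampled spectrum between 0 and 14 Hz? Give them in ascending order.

fs/2 = 14 Hz.
116 Hz mod fs = 4 Hz.
4 Hz ≤ fs/2 = 14 Hz, appears at 4 Hz.
90 Hz mod fs = 6 Hz.
6 Hz ≤ fs/2 = 14 Hz, appears at 6 Hz.
106 Hz mod fs = 22 Hz.
22 Hz > fs/2 = 14 Hz, folds to fs − 22 Hz = 6 Hz.
72 Hz mod fs = 16 Hz.
16 Hz > fs/2 = 14 Hz, folds to fs − 16 Hz = 12 Hz.
2 Hz ≤ fs/2 = 14 Hz, passes unchanged.
Distinct values: {2 Hz, 4 Hz, 6 Hz, 12 Hz}.

2 Hz, 4 Hz, 6 Hz, 12 Hz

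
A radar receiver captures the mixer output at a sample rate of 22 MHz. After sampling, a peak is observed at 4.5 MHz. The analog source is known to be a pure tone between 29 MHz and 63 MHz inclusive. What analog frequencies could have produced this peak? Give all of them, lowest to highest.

Frequencies that alias to 4.5 MHz are k·fs ± 4.5 MHz for integer k ≥ 0.
k=0: 4.5 MHz.
k=1: 17.5 MHz, 26.5 MHz.
k=2: 39.5 MHz, 48.5 MHz.
k=3: 61.5 MHz, 70.5 MHz.
k=4: 83.5 MHz, 92.5 MHz.
Within [29 MHz, 63 MHz]: 39.5 MHz, 48.5 MHz, 61.5 MHz.

39.5 MHz, 48.5 MHz, 61.5 MHz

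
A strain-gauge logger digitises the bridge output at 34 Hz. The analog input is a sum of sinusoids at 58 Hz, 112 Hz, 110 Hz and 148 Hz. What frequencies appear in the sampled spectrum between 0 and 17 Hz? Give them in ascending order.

8 Hz, 10 Hz, 12 Hz

fs/2 = 17 Hz.
58 Hz mod fs = 24 Hz.
24 Hz > fs/2 = 17 Hz, folds to fs − 24 Hz = 10 Hz.
112 Hz mod fs = 10 Hz.
10 Hz ≤ fs/2 = 17 Hz, appears at 10 Hz.
110 Hz mod fs = 8 Hz.
8 Hz ≤ fs/2 = 17 Hz, appears at 8 Hz.
148 Hz mod fs = 12 Hz.
12 Hz ≤ fs/2 = 17 Hz, appears at 12 Hz.
Distinct values: {8 Hz, 10 Hz, 12 Hz}.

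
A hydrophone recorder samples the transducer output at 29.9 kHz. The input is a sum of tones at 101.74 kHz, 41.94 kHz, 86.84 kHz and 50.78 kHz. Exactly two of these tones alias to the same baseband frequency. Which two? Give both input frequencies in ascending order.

fs/2 = 14.95 kHz.
101.74 kHz mod fs = 12.04 kHz.
12.04 kHz ≤ fs/2 = 14.95 kHz, appears at 12.04 kHz.
41.94 kHz mod fs = 12.04 kHz.
12.04 kHz ≤ fs/2 = 14.95 kHz, appears at 12.04 kHz.
86.84 kHz mod fs = 27.04 kHz.
27.04 kHz > fs/2 = 14.95 kHz, folds to fs − 27.04 kHz = 2.86 kHz.
50.78 kHz mod fs = 20.88 kHz.
20.88 kHz > fs/2 = 14.95 kHz, folds to fs − 20.88 kHz = 9.02 kHz.
41.94 kHz and 101.74 kHz both map to 12.04 kHz.

41.94 kHz, 101.74 kHz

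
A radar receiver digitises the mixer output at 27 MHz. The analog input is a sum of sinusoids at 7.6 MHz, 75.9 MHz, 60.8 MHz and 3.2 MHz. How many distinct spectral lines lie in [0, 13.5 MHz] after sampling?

fs/2 = 13.5 MHz.
7.6 MHz ≤ fs/2 = 13.5 MHz, passes unchanged.
75.9 MHz mod fs = 21.9 MHz.
21.9 MHz > fs/2 = 13.5 MHz, folds to fs − 21.9 MHz = 5.1 MHz.
60.8 MHz mod fs = 6.8 MHz.
6.8 MHz ≤ fs/2 = 13.5 MHz, appears at 6.8 MHz.
3.2 MHz ≤ fs/2 = 13.5 MHz, passes unchanged.
Distinct values: {3.2 MHz, 5.1 MHz, 6.8 MHz, 7.6 MHz} → 4.

4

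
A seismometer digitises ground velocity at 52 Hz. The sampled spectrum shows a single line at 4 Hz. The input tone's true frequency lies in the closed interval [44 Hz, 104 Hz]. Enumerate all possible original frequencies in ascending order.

48 Hz, 56 Hz, 100 Hz

Frequencies that alias to 4 Hz are k·fs ± 4 Hz for integer k ≥ 0.
k=0: 4 Hz.
k=1: 48 Hz, 56 Hz.
k=2: 100 Hz, 108 Hz.
k=3: 152 Hz, 160 Hz.
Within [44 Hz, 104 Hz]: 48 Hz, 56 Hz, 100 Hz.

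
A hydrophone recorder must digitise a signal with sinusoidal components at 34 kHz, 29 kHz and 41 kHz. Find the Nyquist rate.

82 kHz

Highest-frequency component: 41 kHz.
Nyquist rate = 2 × 41 kHz = 82 kHz.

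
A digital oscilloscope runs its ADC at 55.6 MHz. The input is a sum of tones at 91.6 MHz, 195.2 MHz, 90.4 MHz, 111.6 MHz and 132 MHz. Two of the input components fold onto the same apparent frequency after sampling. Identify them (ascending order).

90.4 MHz, 132 MHz

fs/2 = 27.8 MHz.
91.6 MHz mod fs = 36 MHz.
36 MHz > fs/2 = 27.8 MHz, folds to fs − 36 MHz = 19.6 MHz.
195.2 MHz mod fs = 28.4 MHz.
28.4 MHz > fs/2 = 27.8 MHz, folds to fs − 28.4 MHz = 27.2 MHz.
90.4 MHz mod fs = 34.8 MHz.
34.8 MHz > fs/2 = 27.8 MHz, folds to fs − 34.8 MHz = 20.8 MHz.
111.6 MHz mod fs = 0.4 MHz.
0.4 MHz ≤ fs/2 = 27.8 MHz, appears at 0.4 MHz.
132 MHz mod fs = 20.8 MHz.
20.8 MHz ≤ fs/2 = 27.8 MHz, appears at 20.8 MHz.
90.4 MHz and 132 MHz both map to 20.8 MHz.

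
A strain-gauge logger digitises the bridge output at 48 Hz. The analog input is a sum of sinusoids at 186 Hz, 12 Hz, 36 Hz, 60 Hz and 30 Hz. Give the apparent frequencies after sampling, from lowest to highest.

fs/2 = 24 Hz.
186 Hz mod fs = 42 Hz.
42 Hz > fs/2 = 24 Hz, folds to fs − 42 Hz = 6 Hz.
12 Hz ≤ fs/2 = 24 Hz, passes unchanged.
36 Hz > fs/2 = 24 Hz, folds to fs − 36 Hz = 12 Hz.
60 Hz mod fs = 12 Hz.
12 Hz ≤ fs/2 = 24 Hz, appears at 12 Hz.
30 Hz > fs/2 = 24 Hz, folds to fs − 30 Hz = 18 Hz.
Distinct values: {6 Hz, 12 Hz, 18 Hz}.

6 Hz, 12 Hz, 18 Hz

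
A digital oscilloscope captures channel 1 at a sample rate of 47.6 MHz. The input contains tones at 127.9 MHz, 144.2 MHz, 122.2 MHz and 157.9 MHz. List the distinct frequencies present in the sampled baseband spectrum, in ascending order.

1.4 MHz, 14.9 MHz, 15.1 MHz, 20.6 MHz

fs/2 = 23.8 MHz.
127.9 MHz mod fs = 32.7 MHz.
32.7 MHz > fs/2 = 23.8 MHz, folds to fs − 32.7 MHz = 14.9 MHz.
144.2 MHz mod fs = 1.4 MHz.
1.4 MHz ≤ fs/2 = 23.8 MHz, appears at 1.4 MHz.
122.2 MHz mod fs = 27 MHz.
27 MHz > fs/2 = 23.8 MHz, folds to fs − 27 MHz = 20.6 MHz.
157.9 MHz mod fs = 15.1 MHz.
15.1 MHz ≤ fs/2 = 23.8 MHz, appears at 15.1 MHz.
Distinct values: {1.4 MHz, 14.9 MHz, 15.1 MHz, 20.6 MHz}.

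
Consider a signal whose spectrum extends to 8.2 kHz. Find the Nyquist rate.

Nyquist rate = 2 × 8.2 kHz = 16.4 kHz.

16.4 kHz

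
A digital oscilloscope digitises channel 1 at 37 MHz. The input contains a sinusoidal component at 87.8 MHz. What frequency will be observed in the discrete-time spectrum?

13.8 MHz

87.8 MHz mod fs = 13.8 MHz.
13.8 MHz ≤ fs/2 = 18.5 MHz, appears at 13.8 MHz.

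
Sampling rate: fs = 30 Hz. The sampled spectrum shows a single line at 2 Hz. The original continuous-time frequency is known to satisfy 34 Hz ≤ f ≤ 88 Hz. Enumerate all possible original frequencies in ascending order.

Frequencies that alias to 2 Hz are k·fs ± 2 Hz for integer k ≥ 0.
k=0: 2 Hz.
k=1: 28 Hz, 32 Hz.
k=2: 58 Hz, 62 Hz.
k=3: 88 Hz, 92 Hz.
k=4: 118 Hz, 122 Hz.
Within [34 Hz, 88 Hz]: 58 Hz, 62 Hz, 88 Hz.

58 Hz, 62 Hz, 88 Hz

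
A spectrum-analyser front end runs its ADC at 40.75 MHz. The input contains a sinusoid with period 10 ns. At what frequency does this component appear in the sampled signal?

18.5 MHz

T = 10 ns → f = 1/T = 100 MHz.
100 MHz mod fs = 18.5 MHz.
18.5 MHz ≤ fs/2 = 20.375 MHz, appears at 18.5 MHz.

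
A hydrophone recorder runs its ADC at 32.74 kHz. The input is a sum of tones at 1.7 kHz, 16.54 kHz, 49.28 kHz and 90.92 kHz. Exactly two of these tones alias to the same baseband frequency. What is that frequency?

fs/2 = 16.37 kHz.
1.7 kHz ≤ fs/2 = 16.37 kHz, passes unchanged.
16.54 kHz > fs/2 = 16.37 kHz, folds to fs − 16.54 kHz = 16.2 kHz.
49.28 kHz mod fs = 16.54 kHz.
16.54 kHz > fs/2 = 16.37 kHz, folds to fs − 16.54 kHz = 16.2 kHz.
90.92 kHz mod fs = 25.44 kHz.
25.44 kHz > fs/2 = 16.37 kHz, folds to fs − 25.44 kHz = 7.3 kHz.
16.54 kHz and 49.28 kHz both map to 16.2 kHz.

16.2 kHz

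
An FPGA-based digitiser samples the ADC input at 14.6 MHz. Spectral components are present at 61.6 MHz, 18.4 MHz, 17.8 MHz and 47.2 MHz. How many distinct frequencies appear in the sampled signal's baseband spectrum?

3

fs/2 = 7.3 MHz.
61.6 MHz mod fs = 3.2 MHz.
3.2 MHz ≤ fs/2 = 7.3 MHz, appears at 3.2 MHz.
18.4 MHz mod fs = 3.8 MHz.
3.8 MHz ≤ fs/2 = 7.3 MHz, appears at 3.8 MHz.
17.8 MHz mod fs = 3.2 MHz.
3.2 MHz ≤ fs/2 = 7.3 MHz, appears at 3.2 MHz.
47.2 MHz mod fs = 3.4 MHz.
3.4 MHz ≤ fs/2 = 7.3 MHz, appears at 3.4 MHz.
Distinct values: {3.2 MHz, 3.4 MHz, 3.8 MHz} → 3.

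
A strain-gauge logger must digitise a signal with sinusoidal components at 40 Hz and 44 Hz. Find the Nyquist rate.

Highest-frequency component: 44 Hz.
Nyquist rate = 2 × 44 Hz = 88 Hz.

88 Hz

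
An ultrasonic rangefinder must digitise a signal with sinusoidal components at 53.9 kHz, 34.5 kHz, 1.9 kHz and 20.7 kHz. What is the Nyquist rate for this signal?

Highest-frequency component: 53.9 kHz.
Nyquist rate = 2 × 53.9 kHz = 107.8 kHz.

107.8 kHz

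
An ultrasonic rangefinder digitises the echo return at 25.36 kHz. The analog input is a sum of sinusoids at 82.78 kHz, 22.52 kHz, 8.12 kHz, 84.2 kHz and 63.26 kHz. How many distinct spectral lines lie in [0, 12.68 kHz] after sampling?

4

fs/2 = 12.68 kHz.
82.78 kHz mod fs = 6.7 kHz.
6.7 kHz ≤ fs/2 = 12.68 kHz, appears at 6.7 kHz.
22.52 kHz > fs/2 = 12.68 kHz, folds to fs − 22.52 kHz = 2.84 kHz.
8.12 kHz ≤ fs/2 = 12.68 kHz, passes unchanged.
84.2 kHz mod fs = 8.12 kHz.
8.12 kHz ≤ fs/2 = 12.68 kHz, appears at 8.12 kHz.
63.26 kHz mod fs = 12.54 kHz.
12.54 kHz ≤ fs/2 = 12.68 kHz, appears at 12.54 kHz.
Distinct values: {2.84 kHz, 6.7 kHz, 8.12 kHz, 12.54 kHz} → 4.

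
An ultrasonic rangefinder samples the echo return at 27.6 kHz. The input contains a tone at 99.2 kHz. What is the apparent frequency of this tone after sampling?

11.2 kHz

99.2 kHz mod fs = 16.4 kHz.
16.4 kHz > fs/2 = 13.8 kHz, folds to fs − 16.4 kHz = 11.2 kHz.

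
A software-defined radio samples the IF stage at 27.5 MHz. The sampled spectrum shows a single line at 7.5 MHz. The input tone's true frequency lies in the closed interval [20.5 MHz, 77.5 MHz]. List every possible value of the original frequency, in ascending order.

Frequencies that alias to 7.5 MHz are k·fs ± 7.5 MHz for integer k ≥ 0.
k=0: 7.5 MHz.
k=1: 20 MHz, 35 MHz.
k=2: 47.5 MHz, 62.5 MHz.
k=3: 75 MHz, 90 MHz.
k=4: 102.5 MHz, 117.5 MHz.
Within [20.5 MHz, 77.5 MHz]: 35 MHz, 47.5 MHz, 62.5 MHz, 75 MHz.

35 MHz, 47.5 MHz, 62.5 MHz, 75 MHz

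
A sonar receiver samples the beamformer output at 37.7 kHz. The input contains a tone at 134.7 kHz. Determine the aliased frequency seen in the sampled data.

16.1 kHz

134.7 kHz mod fs = 21.6 kHz.
21.6 kHz > fs/2 = 18.85 kHz, folds to fs − 21.6 kHz = 16.1 kHz.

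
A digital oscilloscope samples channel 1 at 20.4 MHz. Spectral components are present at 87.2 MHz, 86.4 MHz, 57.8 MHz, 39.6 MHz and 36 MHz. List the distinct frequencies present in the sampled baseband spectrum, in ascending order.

1.2 MHz, 3.4 MHz, 4.8 MHz, 5.6 MHz

fs/2 = 10.2 MHz.
87.2 MHz mod fs = 5.6 MHz.
5.6 MHz ≤ fs/2 = 10.2 MHz, appears at 5.6 MHz.
86.4 MHz mod fs = 4.8 MHz.
4.8 MHz ≤ fs/2 = 10.2 MHz, appears at 4.8 MHz.
57.8 MHz mod fs = 17 MHz.
17 MHz > fs/2 = 10.2 MHz, folds to fs − 17 MHz = 3.4 MHz.
39.6 MHz mod fs = 19.2 MHz.
19.2 MHz > fs/2 = 10.2 MHz, folds to fs − 19.2 MHz = 1.2 MHz.
36 MHz mod fs = 15.6 MHz.
15.6 MHz > fs/2 = 10.2 MHz, folds to fs − 15.6 MHz = 4.8 MHz.
Distinct values: {1.2 MHz, 3.4 MHz, 4.8 MHz, 5.6 MHz}.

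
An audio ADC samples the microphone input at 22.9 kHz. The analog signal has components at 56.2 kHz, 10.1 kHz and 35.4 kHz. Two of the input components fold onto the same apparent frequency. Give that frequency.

fs/2 = 11.45 kHz.
56.2 kHz mod fs = 10.4 kHz.
10.4 kHz ≤ fs/2 = 11.45 kHz, appears at 10.4 kHz.
10.1 kHz ≤ fs/2 = 11.45 kHz, passes unchanged.
35.4 kHz mod fs = 12.5 kHz.
12.5 kHz > fs/2 = 11.45 kHz, folds to fs − 12.5 kHz = 10.4 kHz.
35.4 kHz and 56.2 kHz both map to 10.4 kHz.

10.4 kHz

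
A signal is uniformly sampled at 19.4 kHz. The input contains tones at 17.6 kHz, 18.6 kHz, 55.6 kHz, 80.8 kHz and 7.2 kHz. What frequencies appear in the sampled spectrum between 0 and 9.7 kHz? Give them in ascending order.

0.8 kHz, 1.8 kHz, 2.6 kHz, 3.2 kHz, 7.2 kHz

fs/2 = 9.7 kHz.
17.6 kHz > fs/2 = 9.7 kHz, folds to fs − 17.6 kHz = 1.8 kHz.
18.6 kHz > fs/2 = 9.7 kHz, folds to fs − 18.6 kHz = 0.8 kHz.
55.6 kHz mod fs = 16.8 kHz.
16.8 kHz > fs/2 = 9.7 kHz, folds to fs − 16.8 kHz = 2.6 kHz.
80.8 kHz mod fs = 3.2 kHz.
3.2 kHz ≤ fs/2 = 9.7 kHz, appears at 3.2 kHz.
7.2 kHz ≤ fs/2 = 9.7 kHz, passes unchanged.
Distinct values: {0.8 kHz, 1.8 kHz, 2.6 kHz, 3.2 kHz, 7.2 kHz}.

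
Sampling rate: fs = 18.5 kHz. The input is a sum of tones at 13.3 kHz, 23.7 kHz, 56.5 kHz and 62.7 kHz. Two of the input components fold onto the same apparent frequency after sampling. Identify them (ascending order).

fs/2 = 9.25 kHz.
13.3 kHz > fs/2 = 9.25 kHz, folds to fs − 13.3 kHz = 5.2 kHz.
23.7 kHz mod fs = 5.2 kHz.
5.2 kHz ≤ fs/2 = 9.25 kHz, appears at 5.2 kHz.
56.5 kHz mod fs = 1 kHz.
1 kHz ≤ fs/2 = 9.25 kHz, appears at 1 kHz.
62.7 kHz mod fs = 7.2 kHz.
7.2 kHz ≤ fs/2 = 9.25 kHz, appears at 7.2 kHz.
13.3 kHz and 23.7 kHz both map to 5.2 kHz.

13.3 kHz, 23.7 kHz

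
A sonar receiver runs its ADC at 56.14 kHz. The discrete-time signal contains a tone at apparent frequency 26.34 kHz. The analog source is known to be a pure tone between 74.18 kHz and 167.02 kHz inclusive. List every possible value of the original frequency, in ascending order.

82.48 kHz, 85.94 kHz, 138.62 kHz, 142.08 kHz

Frequencies that alias to 26.34 kHz are k·fs ± 26.34 kHz for integer k ≥ 0.
k=0: 26.34 kHz.
k=1: 29.8 kHz, 82.48 kHz.
k=2: 85.94 kHz, 138.62 kHz.
k=3: 142.08 kHz, 194.76 kHz.
k=4: 198.22 kHz, 250.9 kHz.
Within [74.18 kHz, 167.02 kHz]: 82.48 kHz, 85.94 kHz, 138.62 kHz, 142.08 kHz.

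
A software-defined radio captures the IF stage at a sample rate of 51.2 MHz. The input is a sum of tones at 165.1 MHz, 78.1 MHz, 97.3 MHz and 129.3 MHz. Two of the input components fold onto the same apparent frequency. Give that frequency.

24.3 MHz

fs/2 = 25.6 MHz.
165.1 MHz mod fs = 11.5 MHz.
11.5 MHz ≤ fs/2 = 25.6 MHz, appears at 11.5 MHz.
78.1 MHz mod fs = 26.9 MHz.
26.9 MHz > fs/2 = 25.6 MHz, folds to fs − 26.9 MHz = 24.3 MHz.
97.3 MHz mod fs = 46.1 MHz.
46.1 MHz > fs/2 = 25.6 MHz, folds to fs − 46.1 MHz = 5.1 MHz.
129.3 MHz mod fs = 26.9 MHz.
26.9 MHz > fs/2 = 25.6 MHz, folds to fs − 26.9 MHz = 24.3 MHz.
78.1 MHz and 129.3 MHz both map to 24.3 MHz.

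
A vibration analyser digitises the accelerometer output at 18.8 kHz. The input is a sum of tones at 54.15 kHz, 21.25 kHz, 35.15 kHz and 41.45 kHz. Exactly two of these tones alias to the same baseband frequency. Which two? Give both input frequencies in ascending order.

fs/2 = 9.4 kHz.
54.15 kHz mod fs = 16.55 kHz.
16.55 kHz > fs/2 = 9.4 kHz, folds to fs − 16.55 kHz = 2.25 kHz.
21.25 kHz mod fs = 2.45 kHz.
2.45 kHz ≤ fs/2 = 9.4 kHz, appears at 2.45 kHz.
35.15 kHz mod fs = 16.35 kHz.
16.35 kHz > fs/2 = 9.4 kHz, folds to fs − 16.35 kHz = 2.45 kHz.
41.45 kHz mod fs = 3.85 kHz.
3.85 kHz ≤ fs/2 = 9.4 kHz, appears at 3.85 kHz.
21.25 kHz and 35.15 kHz both map to 2.45 kHz.

21.25 kHz, 35.15 kHz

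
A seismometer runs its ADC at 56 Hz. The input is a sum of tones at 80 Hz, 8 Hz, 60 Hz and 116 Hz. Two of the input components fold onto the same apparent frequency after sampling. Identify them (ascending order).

fs/2 = 28 Hz.
80 Hz mod fs = 24 Hz.
24 Hz ≤ fs/2 = 28 Hz, appears at 24 Hz.
8 Hz ≤ fs/2 = 28 Hz, passes unchanged.
60 Hz mod fs = 4 Hz.
4 Hz ≤ fs/2 = 28 Hz, appears at 4 Hz.
116 Hz mod fs = 4 Hz.
4 Hz ≤ fs/2 = 28 Hz, appears at 4 Hz.
60 Hz and 116 Hz both map to 4 Hz.

60 Hz, 116 Hz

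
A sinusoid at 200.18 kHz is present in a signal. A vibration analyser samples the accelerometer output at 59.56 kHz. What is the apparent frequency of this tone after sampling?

21.5 kHz

200.18 kHz mod fs = 21.5 kHz.
21.5 kHz ≤ fs/2 = 29.78 kHz, appears at 21.5 kHz.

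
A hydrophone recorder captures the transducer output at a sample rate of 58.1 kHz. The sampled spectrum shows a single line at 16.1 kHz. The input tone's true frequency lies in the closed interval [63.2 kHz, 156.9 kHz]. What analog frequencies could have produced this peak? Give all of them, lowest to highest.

Frequencies that alias to 16.1 kHz are k·fs ± 16.1 kHz for integer k ≥ 0.
k=0: 16.1 kHz.
k=1: 42 kHz, 74.2 kHz.
k=2: 100.1 kHz, 132.3 kHz.
k=3: 158.2 kHz, 190.4 kHz.
Within [63.2 kHz, 156.9 kHz]: 74.2 kHz, 100.1 kHz, 132.3 kHz.

74.2 kHz, 100.1 kHz, 132.3 kHz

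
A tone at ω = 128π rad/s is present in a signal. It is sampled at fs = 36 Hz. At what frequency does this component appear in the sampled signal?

ω = 128π rad/s → f = ω/(2π) = 64 Hz.
64 Hz mod fs = 28 Hz.
28 Hz > fs/2 = 18 Hz, folds to fs − 28 Hz = 8 Hz.

8 Hz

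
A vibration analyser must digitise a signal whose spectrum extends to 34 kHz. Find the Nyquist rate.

68 kHz

Nyquist rate = 2 × 34 kHz = 68 kHz.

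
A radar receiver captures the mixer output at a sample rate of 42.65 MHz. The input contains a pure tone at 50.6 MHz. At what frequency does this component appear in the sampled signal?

50.6 MHz mod fs = 7.95 MHz.
7.95 MHz ≤ fs/2 = 21.325 MHz, appears at 7.95 MHz.

7.95 MHz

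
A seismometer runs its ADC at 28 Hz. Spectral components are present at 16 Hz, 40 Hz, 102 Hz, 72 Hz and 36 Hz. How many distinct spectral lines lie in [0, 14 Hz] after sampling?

fs/2 = 14 Hz.
16 Hz > fs/2 = 14 Hz, folds to fs − 16 Hz = 12 Hz.
40 Hz mod fs = 12 Hz.
12 Hz ≤ fs/2 = 14 Hz, appears at 12 Hz.
102 Hz mod fs = 18 Hz.
18 Hz > fs/2 = 14 Hz, folds to fs − 18 Hz = 10 Hz.
72 Hz mod fs = 16 Hz.
16 Hz > fs/2 = 14 Hz, folds to fs − 16 Hz = 12 Hz.
36 Hz mod fs = 8 Hz.
8 Hz ≤ fs/2 = 14 Hz, appears at 8 Hz.
Distinct values: {8 Hz, 10 Hz, 12 Hz} → 3.

3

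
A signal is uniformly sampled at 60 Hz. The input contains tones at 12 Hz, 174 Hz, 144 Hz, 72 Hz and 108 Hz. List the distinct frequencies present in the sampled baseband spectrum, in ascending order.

6 Hz, 12 Hz, 24 Hz

fs/2 = 30 Hz.
12 Hz ≤ fs/2 = 30 Hz, passes unchanged.
174 Hz mod fs = 54 Hz.
54 Hz > fs/2 = 30 Hz, folds to fs − 54 Hz = 6 Hz.
144 Hz mod fs = 24 Hz.
24 Hz ≤ fs/2 = 30 Hz, appears at 24 Hz.
72 Hz mod fs = 12 Hz.
12 Hz ≤ fs/2 = 30 Hz, appears at 12 Hz.
108 Hz mod fs = 48 Hz.
48 Hz > fs/2 = 30 Hz, folds to fs − 48 Hz = 12 Hz.
Distinct values: {6 Hz, 12 Hz, 24 Hz}.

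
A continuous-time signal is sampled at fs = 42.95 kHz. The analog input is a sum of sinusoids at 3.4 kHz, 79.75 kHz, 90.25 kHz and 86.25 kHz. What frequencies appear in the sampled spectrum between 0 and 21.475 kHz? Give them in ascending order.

fs/2 = 21.475 kHz.
3.4 kHz ≤ fs/2 = 21.475 kHz, passes unchanged.
79.75 kHz mod fs = 36.8 kHz.
36.8 kHz > fs/2 = 21.475 kHz, folds to fs − 36.8 kHz = 6.15 kHz.
90.25 kHz mod fs = 4.35 kHz.
4.35 kHz ≤ fs/2 = 21.475 kHz, appears at 4.35 kHz.
86.25 kHz mod fs = 0.35 kHz.
0.35 kHz ≤ fs/2 = 21.475 kHz, appears at 0.35 kHz.
Distinct values: {0.35 kHz, 3.4 kHz, 4.35 kHz, 6.15 kHz}.

0.35 kHz, 3.4 kHz, 4.35 kHz, 6.15 kHz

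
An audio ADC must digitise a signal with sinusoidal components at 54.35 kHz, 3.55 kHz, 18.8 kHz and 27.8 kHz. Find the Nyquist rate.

108.7 kHz

Highest-frequency component: 54.35 kHz.
Nyquist rate = 2 × 54.35 kHz = 108.7 kHz.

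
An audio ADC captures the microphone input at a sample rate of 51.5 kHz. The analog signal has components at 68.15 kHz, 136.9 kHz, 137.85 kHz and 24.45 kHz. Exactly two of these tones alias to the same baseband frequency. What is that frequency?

16.65 kHz

fs/2 = 25.75 kHz.
68.15 kHz mod fs = 16.65 kHz.
16.65 kHz ≤ fs/2 = 25.75 kHz, appears at 16.65 kHz.
136.9 kHz mod fs = 33.9 kHz.
33.9 kHz > fs/2 = 25.75 kHz, folds to fs − 33.9 kHz = 17.6 kHz.
137.85 kHz mod fs = 34.85 kHz.
34.85 kHz > fs/2 = 25.75 kHz, folds to fs − 34.85 kHz = 16.65 kHz.
24.45 kHz ≤ fs/2 = 25.75 kHz, passes unchanged.
68.15 kHz and 137.85 kHz both map to 16.65 kHz.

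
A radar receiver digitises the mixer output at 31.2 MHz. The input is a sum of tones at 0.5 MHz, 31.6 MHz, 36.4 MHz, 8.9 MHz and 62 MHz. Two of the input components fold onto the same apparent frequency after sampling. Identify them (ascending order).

31.6 MHz, 62 MHz

fs/2 = 15.6 MHz.
0.5 MHz ≤ fs/2 = 15.6 MHz, passes unchanged.
31.6 MHz mod fs = 0.4 MHz.
0.4 MHz ≤ fs/2 = 15.6 MHz, appears at 0.4 MHz.
36.4 MHz mod fs = 5.2 MHz.
5.2 MHz ≤ fs/2 = 15.6 MHz, appears at 5.2 MHz.
8.9 MHz ≤ fs/2 = 15.6 MHz, passes unchanged.
62 MHz mod fs = 30.8 MHz.
30.8 MHz > fs/2 = 15.6 MHz, folds to fs − 30.8 MHz = 0.4 MHz.
31.6 MHz and 62 MHz both map to 0.4 MHz.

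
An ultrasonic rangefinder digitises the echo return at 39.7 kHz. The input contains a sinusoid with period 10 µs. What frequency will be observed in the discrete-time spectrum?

T = 10 µs → f = 1/T = 100 kHz.
100 kHz mod fs = 20.6 kHz.
20.6 kHz > fs/2 = 19.85 kHz, folds to fs − 20.6 kHz = 19.1 kHz.

19.1 kHz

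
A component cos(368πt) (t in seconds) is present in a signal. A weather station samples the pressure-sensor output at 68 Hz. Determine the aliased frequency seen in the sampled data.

20 Hz

ω = 368π rad/s → f = ω/(2π) = 184 Hz.
184 Hz mod fs = 48 Hz.
48 Hz > fs/2 = 34 Hz, folds to fs − 48 Hz = 20 Hz.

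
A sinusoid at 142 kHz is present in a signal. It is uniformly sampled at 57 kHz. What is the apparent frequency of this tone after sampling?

28 kHz

142 kHz mod fs = 28 kHz.
28 kHz ≤ fs/2 = 28.5 kHz, appears at 28 kHz.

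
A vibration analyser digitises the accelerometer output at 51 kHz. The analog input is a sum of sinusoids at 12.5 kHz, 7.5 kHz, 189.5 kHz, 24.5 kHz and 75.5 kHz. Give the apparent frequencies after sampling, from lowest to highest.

fs/2 = 25.5 kHz.
12.5 kHz ≤ fs/2 = 25.5 kHz, passes unchanged.
7.5 kHz ≤ fs/2 = 25.5 kHz, passes unchanged.
189.5 kHz mod fs = 36.5 kHz.
36.5 kHz > fs/2 = 25.5 kHz, folds to fs − 36.5 kHz = 14.5 kHz.
24.5 kHz ≤ fs/2 = 25.5 kHz, passes unchanged.
75.5 kHz mod fs = 24.5 kHz.
24.5 kHz ≤ fs/2 = 25.5 kHz, appears at 24.5 kHz.
Distinct values: {7.5 kHz, 12.5 kHz, 14.5 kHz, 24.5 kHz}.

7.5 kHz, 12.5 kHz, 14.5 kHz, 24.5 kHz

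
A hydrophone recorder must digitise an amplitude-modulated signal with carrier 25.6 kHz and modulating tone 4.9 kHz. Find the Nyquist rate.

AM sidebands sit at fc ± fm = 20.7 kHz and 30.5 kHz.
Highest-frequency component: 30.5 kHz.
Nyquist rate = 2 × 30.5 kHz = 61 kHz.

61 kHz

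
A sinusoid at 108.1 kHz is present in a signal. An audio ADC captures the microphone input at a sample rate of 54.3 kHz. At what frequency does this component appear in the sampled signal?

0.5 kHz

108.1 kHz mod fs = 53.8 kHz.
53.8 kHz > fs/2 = 27.15 kHz, folds to fs − 53.8 kHz = 0.5 kHz.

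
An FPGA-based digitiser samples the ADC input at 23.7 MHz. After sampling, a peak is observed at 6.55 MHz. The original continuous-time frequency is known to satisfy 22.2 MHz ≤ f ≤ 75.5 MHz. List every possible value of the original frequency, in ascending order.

30.25 MHz, 40.85 MHz, 53.95 MHz, 64.55 MHz

Frequencies that alias to 6.55 MHz are k·fs ± 6.55 MHz for integer k ≥ 0.
k=0: 6.55 MHz.
k=1: 17.15 MHz, 30.25 MHz.
k=2: 40.85 MHz, 53.95 MHz.
k=3: 64.55 MHz, 77.65 MHz.
k=4: 88.25 MHz, 101.35 MHz.
Within [22.2 MHz, 75.5 MHz]: 30.25 MHz, 40.85 MHz, 53.95 MHz, 64.55 MHz.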